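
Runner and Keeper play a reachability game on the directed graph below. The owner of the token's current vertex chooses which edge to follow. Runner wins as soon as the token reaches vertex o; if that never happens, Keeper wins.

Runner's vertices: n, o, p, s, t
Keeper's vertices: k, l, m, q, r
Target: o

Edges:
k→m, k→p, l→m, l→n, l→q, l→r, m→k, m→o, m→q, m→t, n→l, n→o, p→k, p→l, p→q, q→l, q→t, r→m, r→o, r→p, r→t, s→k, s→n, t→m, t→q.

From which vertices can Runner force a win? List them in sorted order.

n, o, s

A0 = {o}
A1: add {n} — n (Runner) has n→o.
A2: add {s} — s (Runner) has s→n.
A3 = A2; e.g. k (Keeper) can still go to m. Fixed point.
Runner's winning region = {n, o, s}.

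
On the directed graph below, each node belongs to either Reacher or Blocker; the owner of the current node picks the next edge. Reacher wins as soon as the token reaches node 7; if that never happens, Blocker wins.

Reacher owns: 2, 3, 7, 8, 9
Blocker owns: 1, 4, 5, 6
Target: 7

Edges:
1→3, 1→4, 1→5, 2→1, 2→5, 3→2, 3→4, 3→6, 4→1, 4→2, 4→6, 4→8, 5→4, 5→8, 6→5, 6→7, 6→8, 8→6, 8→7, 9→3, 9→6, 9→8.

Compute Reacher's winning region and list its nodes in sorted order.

A0 = {7}
A1: add {8} — 8 (Reacher) has 8→7.
A2: add {9} — 9 (Reacher) has 9→8.
A3 = A2; e.g. 1 (Blocker) can still go to 3. Fixed point.
Reacher's winning region = {7, 8, 9}.

7, 8, 9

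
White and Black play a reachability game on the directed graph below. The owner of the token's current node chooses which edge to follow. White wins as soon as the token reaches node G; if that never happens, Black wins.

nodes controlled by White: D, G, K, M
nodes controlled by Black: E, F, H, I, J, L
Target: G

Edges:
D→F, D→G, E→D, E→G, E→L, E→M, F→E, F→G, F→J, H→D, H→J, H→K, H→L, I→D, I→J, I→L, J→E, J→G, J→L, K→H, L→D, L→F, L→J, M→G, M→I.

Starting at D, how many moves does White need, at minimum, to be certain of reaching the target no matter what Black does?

A0 = {G}
A1: add {D, M} — D (White) has D→G; M (White) has M→G.
A2 = A1; e.g. E (Black) can still go to L. Fixed point.
D enters the attractor at level 1, so White can force the target in 1 move from there.

1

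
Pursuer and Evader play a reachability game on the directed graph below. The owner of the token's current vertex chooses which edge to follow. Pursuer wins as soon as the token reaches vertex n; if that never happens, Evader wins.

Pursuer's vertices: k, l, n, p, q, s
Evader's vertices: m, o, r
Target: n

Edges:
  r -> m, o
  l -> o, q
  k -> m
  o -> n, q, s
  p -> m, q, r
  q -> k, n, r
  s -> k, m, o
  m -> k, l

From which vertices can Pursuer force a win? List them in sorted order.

A0 = {n}
A1: add {q} — q (Pursuer) has q→n.
A2: add {l, p} — l (Pursuer) has l→q; p (Pursuer) has p→q.
A3 = A2; e.g. k (Pursuer) has no edge into A2. Fixed point.
Pursuer's winning region = {l, n, p, q}.

l, n, p, q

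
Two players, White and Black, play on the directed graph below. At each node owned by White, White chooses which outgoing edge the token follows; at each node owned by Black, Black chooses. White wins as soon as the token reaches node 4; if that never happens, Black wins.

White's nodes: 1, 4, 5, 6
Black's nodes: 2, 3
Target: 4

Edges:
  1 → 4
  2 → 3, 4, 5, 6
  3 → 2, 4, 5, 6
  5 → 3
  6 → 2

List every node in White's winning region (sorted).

A0 = {4}
A1: add {1} — 1 (White) has 1→4.
A2 = A1; e.g. 2 (Black) can still go to 3. Fixed point.
White's winning region = {1, 4}.

1, 4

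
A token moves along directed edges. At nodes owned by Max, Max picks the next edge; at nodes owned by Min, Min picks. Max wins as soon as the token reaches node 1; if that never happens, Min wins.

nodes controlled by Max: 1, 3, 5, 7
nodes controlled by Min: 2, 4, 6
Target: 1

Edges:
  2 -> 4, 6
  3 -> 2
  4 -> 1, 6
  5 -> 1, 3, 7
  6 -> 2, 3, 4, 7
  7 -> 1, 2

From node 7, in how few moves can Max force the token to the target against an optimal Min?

1

A0 = {1}
A1: add {5, 7} — 5 (Max) has 5→1; 7 (Max) has 7→1.
A2 = A1; e.g. 2 (Min) can still go to 4. Fixed point.
7 enters the attractor at level 1, so Max can force the target in 1 move from there.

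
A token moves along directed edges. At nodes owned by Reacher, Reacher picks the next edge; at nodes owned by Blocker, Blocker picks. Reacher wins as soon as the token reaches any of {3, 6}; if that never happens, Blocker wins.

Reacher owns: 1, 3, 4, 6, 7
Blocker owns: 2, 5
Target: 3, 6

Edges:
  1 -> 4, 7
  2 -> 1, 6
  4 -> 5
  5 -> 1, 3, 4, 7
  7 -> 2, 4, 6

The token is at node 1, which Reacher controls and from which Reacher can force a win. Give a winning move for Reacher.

A0 = {3, 6}
A1: add {7} — 7 (Reacher) has 7→6.
A2: add {1} — 1 (Reacher) has 1→7.
A3: add {2} — 2 (Blocker): all of {1, 6} already in.
A4 = A3; e.g. 4 (Reacher) has no edge into A3. Fixed point.
From 1, successor 7 is in the attractor (rank 1); the other successor 4 is not.

7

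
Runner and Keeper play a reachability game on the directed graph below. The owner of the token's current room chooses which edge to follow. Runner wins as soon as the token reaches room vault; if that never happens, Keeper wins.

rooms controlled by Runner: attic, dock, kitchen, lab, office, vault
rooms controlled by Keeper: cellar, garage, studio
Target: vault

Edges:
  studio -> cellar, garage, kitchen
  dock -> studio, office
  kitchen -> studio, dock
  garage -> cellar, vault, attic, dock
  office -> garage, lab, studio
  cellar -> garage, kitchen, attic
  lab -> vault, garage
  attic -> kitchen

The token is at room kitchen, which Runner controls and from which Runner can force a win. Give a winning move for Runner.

dock

A0 = {vault}
A1: add {lab} — lab (Runner) has lab→vault.
A2: add {office} — office (Runner) has office→lab.
A3: add {dock} — dock (Runner) has dock→office.
A4: add {kitchen} — kitchen (Runner) has kitchen→dock.
A5: add {attic} — attic (Runner) has attic→kitchen.
A6 = A5; e.g. cellar (Keeper) can still go to garage. Fixed point.
From kitchen, successor dock is in the attractor (rank 3); the other successor studio is not.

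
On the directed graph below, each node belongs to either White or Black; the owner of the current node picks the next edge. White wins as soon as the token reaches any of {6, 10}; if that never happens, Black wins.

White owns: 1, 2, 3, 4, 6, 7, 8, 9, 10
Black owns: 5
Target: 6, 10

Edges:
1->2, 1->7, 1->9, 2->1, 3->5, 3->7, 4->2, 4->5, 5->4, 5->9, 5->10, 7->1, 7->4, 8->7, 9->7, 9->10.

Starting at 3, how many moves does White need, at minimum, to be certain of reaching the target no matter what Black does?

4

A0 = {6, 10}
A1: add {9} — 9 (White) has 9→10.
A2: add {1} — 1 (White) has 1→9.
A3: add {2, 7} — 2 (White) has 2→1; 7 (White) has 7→1.
A4: add {3, 4, 8} — 3 (White) has 3→7; 4 (White) has 4→2; 8 (White) has 8→7.
3 enters the attractor at level 4, so White can force the target in 4 moves from there.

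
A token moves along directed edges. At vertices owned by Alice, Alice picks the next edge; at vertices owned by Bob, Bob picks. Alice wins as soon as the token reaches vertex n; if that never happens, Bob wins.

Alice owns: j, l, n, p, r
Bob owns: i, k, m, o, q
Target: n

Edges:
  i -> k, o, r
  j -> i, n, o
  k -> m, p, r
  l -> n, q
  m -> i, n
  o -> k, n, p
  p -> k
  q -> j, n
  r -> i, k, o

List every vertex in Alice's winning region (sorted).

A0 = {n}
A1: add {j, l} — j (Alice) has j→n; l (Alice) has l→n.
A2: add {q} — q (Bob): all of {j, n} already in.
A3 = A2; e.g. i (Bob) can still go to k. Fixed point.
Alice's winning region = {j, l, n, q}.

j, l, n, q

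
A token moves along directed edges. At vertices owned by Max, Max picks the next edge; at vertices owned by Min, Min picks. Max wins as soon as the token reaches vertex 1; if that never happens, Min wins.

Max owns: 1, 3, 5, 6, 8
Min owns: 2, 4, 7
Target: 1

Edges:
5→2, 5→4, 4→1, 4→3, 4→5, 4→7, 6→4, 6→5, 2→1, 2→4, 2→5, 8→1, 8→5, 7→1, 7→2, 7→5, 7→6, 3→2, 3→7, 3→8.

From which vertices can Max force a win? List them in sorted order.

A0 = {1}
A1: add {8} — 8 (Max) has 8→1.
A2: add {3} — 3 (Max) has 3→8.
A3 = A2; e.g. 2 (Min) can still go to 4. Fixed point.
Max's winning region = {1, 3, 8}.

1, 3, 8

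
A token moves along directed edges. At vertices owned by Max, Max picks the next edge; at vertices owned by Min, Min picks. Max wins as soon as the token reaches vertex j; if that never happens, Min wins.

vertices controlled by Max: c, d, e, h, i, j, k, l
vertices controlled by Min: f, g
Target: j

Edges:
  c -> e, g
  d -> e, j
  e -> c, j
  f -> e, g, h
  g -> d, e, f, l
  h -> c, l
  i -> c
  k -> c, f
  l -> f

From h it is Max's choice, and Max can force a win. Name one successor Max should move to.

A0 = {j}
A1: add {d, e} — d (Max) has d→j; e (Max) has e→j.
A2: add {c} — c (Max) has c→e.
A3: add {h, i, k} — h (Max) has h→c; i (Max) has i→c; k (Max) has k→c.
A4 = A3; e.g. f (Min) can still go to g. Fixed point.
From h, successor c is in the attractor (rank 2); the other successor l is not.

c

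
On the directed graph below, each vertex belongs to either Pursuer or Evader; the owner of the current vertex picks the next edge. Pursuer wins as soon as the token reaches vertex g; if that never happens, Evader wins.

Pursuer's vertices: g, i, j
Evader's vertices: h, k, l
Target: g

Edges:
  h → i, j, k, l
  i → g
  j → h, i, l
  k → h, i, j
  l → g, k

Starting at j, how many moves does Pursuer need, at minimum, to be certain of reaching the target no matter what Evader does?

A0 = {g}
A1: add {i} — i (Pursuer) has i→g.
A2: add {j} — j (Pursuer) has j→i.
A3 = A2; e.g. h (Evader) can still go to k. Fixed point.
j enters the attractor at level 2, so Pursuer can force the target in 2 moves from there.

2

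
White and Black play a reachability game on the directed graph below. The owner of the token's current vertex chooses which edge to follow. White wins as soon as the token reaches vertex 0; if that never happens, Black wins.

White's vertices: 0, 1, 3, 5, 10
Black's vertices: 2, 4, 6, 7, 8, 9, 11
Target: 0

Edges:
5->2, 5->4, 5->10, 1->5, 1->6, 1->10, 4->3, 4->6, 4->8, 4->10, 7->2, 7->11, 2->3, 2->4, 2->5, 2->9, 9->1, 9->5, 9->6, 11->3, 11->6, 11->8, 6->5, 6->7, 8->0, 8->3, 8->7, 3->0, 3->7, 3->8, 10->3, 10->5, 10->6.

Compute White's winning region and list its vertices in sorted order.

0, 1, 3, 5, 10

A0 = {0}
A1: add {3} — 3 (White) has 3→0.
A2: add {10} — 10 (White) has 10→3.
A3: add {1, 5} — 1 (White) has 1→10; 5 (White) has 5→10.
A4 = A3; e.g. 2 (Black) can still go to 4. Fixed point.
White's winning region = {0, 1, 3, 5, 10}.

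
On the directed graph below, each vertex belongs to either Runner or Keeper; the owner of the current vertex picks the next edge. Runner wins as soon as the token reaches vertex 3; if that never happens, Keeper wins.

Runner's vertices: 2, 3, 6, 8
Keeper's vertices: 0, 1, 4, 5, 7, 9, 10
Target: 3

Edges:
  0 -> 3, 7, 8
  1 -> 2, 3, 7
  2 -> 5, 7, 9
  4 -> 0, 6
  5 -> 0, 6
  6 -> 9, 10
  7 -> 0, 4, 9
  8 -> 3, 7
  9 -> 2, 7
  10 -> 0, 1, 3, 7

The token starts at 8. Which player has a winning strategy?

A0 = {3}
A1: add {8} — 8 (Runner) has 8→3.
A2 = A1; e.g. 0 (Keeper) can still go to 7. Fixed point.
8 ∈ A1, so Runner can force the target.

Runner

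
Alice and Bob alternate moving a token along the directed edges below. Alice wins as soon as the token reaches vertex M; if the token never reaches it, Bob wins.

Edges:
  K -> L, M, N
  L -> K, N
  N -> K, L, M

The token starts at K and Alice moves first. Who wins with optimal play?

Track states (vertex, player-to-move).
A0 = {(M,Alice), (M,Bob)}
A1: add {(K,Alice), (N,Alice)}.
(K,Alice) ∈ A1 ⇒ Alice forces the target.

Alice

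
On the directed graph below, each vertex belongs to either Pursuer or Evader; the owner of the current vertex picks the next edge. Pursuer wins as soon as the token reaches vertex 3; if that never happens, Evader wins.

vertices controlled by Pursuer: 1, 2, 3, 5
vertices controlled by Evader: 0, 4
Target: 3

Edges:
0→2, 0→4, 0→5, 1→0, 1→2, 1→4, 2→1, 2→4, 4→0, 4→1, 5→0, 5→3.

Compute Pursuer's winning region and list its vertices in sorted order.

3, 5

A0 = {3}
A1: add {5} — 5 (Pursuer) has 5→3.
A2 = A1; e.g. 0 (Evader) can still go to 2. Fixed point.
Pursuer's winning region = {3, 5}.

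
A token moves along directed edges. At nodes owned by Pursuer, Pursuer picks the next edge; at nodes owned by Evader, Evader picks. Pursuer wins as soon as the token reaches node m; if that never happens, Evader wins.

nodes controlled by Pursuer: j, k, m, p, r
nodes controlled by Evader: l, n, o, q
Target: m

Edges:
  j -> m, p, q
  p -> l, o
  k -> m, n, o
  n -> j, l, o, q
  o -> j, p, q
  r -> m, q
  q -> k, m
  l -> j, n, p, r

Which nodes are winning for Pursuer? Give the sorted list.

A0 = {m}
A1: add {j, k, r} — j (Pursuer) has j→m; k (Pursuer) has k→m; r (Pursuer) has r→m.
A2: add {q} — q (Evader): all of {k, m} already in.
A3 = A2; e.g. l (Evader) can still go to n. Fixed point.
Pursuer's winning region = {j, k, m, q, r}.

j, k, m, q, r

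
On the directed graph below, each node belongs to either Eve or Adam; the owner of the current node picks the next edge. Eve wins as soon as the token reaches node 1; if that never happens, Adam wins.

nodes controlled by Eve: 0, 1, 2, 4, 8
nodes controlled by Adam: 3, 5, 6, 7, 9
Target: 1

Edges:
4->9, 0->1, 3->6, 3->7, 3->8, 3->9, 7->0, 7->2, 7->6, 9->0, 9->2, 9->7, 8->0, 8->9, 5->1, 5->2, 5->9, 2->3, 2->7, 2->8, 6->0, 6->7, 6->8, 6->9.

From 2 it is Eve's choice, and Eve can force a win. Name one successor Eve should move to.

A0 = {1}
A1: add {0} — 0 (Eve) has 0→1.
A2: add {8} — 8 (Eve) has 8→0.
A3: add {2} — 2 (Eve) has 2→8.
A4 = A3; e.g. 3 (Adam) can still go to 6. Fixed point.
From 2, successor 8 is in the attractor (rank 2); the other successors 3, 7 are not.

8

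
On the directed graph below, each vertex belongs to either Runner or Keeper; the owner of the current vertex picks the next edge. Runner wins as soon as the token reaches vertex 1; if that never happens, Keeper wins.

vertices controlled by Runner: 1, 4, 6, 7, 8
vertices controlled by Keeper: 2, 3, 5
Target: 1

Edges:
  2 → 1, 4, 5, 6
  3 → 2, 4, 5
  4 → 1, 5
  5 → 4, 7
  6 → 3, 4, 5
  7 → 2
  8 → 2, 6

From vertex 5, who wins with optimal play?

Keeper

A0 = {1}
A1: add {4} — 4 (Runner) has 4→1.
A2: add {6} — 6 (Runner) has 6→4.
A3: add {8} — 8 (Runner) has 8→6.
A4 = A3; e.g. 2 (Keeper) can still go to 5. Fixed point.
5 never enters the attractor, so Keeper can avoid the target forever.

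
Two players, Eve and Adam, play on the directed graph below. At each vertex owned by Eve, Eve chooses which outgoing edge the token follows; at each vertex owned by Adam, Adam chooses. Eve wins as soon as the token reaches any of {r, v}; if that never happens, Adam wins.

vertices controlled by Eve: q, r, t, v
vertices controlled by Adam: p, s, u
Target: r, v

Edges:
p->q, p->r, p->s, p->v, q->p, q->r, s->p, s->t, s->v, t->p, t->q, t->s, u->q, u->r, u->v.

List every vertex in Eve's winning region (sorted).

A0 = {r, v}
A1: add {q} — q (Eve) has q→r.
A2: add {t, u} — t (Eve) has t→q; u (Adam): all of {q, r, v} already in.
A3 = A2; e.g. p (Adam) can still go to s. Fixed point.
Eve's winning region = {q, r, t, u, v}.

q, r, t, u, v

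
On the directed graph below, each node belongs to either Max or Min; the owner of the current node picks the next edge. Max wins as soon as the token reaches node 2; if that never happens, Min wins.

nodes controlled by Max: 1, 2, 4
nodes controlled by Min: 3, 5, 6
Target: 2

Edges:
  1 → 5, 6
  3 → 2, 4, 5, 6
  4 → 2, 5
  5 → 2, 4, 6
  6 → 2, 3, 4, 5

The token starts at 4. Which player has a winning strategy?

A0 = {2}
A1: add {4} — 4 (Max) has 4→2.
A2 = A1; e.g. 1 (Max) has no edge into A1. Fixed point.
4 ∈ A1, so Max can force the target.

Max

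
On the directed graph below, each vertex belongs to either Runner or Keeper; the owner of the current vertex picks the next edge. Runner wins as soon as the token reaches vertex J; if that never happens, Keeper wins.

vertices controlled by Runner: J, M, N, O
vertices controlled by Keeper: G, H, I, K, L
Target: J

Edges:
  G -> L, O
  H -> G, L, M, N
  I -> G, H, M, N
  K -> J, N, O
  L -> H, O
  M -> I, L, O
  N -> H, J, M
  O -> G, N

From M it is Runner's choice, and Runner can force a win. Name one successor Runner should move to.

O

A0 = {J}
A1: add {N} — N (Runner) has N→J.
A2: add {O} — O (Runner) has O→N.
A3: add {K, M} — K (Keeper): all of {J, N, O} already in; M (Runner) has M→O.
A4 = A3; e.g. G (Keeper) can still go to L. Fixed point.
From M, successor O is in the attractor (rank 2); the other successors I, L are not.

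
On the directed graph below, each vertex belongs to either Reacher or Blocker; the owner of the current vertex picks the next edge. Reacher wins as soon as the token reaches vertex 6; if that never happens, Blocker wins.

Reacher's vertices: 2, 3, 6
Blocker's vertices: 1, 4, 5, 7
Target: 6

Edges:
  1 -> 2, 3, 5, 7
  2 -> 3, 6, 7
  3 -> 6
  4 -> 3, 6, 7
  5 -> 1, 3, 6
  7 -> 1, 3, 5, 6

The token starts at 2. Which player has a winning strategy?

Reacher

A0 = {6}
A1: add {2, 3} — 2 (Reacher) has 2→6; 3 (Reacher) has 3→6.
A2 = A1; e.g. 1 (Blocker) can still go to 5. Fixed point.
2 ∈ A1, so Reacher can force the target.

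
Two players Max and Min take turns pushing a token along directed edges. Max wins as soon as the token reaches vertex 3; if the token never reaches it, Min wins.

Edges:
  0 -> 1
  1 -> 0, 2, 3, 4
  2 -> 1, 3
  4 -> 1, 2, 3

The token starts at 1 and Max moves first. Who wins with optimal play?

Max

Track states (vertex, player-to-move).
A0 = {(3,Max), (3,Min)}
A1: add {(1,Max), (2,Max), (4,Max)}.
(1,Max) ∈ A1 ⇒ Max forces the target.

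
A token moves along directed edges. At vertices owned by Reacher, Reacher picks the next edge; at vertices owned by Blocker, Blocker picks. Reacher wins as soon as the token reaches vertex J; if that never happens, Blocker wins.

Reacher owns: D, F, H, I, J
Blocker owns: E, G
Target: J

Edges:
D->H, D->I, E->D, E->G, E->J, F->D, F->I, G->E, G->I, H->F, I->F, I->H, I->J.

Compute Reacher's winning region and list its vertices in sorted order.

D, F, H, I, J

A0 = {J}
A1: add {I} — I (Reacher) has I→J.
A2: add {D, F} — D (Reacher) has D→I; F (Reacher) has F→I.
A3: add {H} — H (Reacher) has H→F.
A4 = A3; e.g. E (Blocker) can still go to G. Fixed point.
Reacher's winning region = {D, F, H, I, J}.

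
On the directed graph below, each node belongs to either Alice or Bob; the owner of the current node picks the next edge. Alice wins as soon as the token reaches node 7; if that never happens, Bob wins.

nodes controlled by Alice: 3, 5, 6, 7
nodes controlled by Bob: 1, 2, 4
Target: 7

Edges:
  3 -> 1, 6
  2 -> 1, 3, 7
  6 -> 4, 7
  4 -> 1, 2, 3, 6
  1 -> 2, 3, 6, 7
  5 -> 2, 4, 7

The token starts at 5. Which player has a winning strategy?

Alice

A0 = {7}
A1: add {5, 6} — 5 (Alice) has 5→7; 6 (Alice) has 6→7.
5 ∈ A1, so Alice can force the target.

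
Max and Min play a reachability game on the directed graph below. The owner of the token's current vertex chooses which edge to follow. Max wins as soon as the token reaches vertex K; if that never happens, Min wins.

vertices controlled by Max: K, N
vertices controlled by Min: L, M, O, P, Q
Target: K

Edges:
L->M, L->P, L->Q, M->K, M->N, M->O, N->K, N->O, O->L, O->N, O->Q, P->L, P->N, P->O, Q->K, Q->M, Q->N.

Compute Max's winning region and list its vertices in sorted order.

A0 = {K}
A1: add {N} — N (Max) has N→K.
A2 = A1; e.g. L (Min) can still go to M. Fixed point.
Max's winning region = {K, N}.

K, N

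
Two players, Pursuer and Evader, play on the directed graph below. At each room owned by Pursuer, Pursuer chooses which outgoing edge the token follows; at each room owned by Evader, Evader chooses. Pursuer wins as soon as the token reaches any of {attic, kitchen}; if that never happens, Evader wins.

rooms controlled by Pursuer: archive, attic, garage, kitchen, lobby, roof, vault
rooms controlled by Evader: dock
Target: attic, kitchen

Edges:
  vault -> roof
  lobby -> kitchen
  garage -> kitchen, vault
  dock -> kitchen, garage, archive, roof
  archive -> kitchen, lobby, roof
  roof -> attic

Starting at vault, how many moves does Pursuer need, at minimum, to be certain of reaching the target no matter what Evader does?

2

A0 = {attic, kitchen}
A1: add {archive, garage, lobby, roof} — lobby (Pursuer) has lobby→kitchen; garage (Pursuer) has garage→kitchen; archive (Pursuer) has archive→kitchen; roof (Pursuer) has roof→attic.
A2: add {dock, vault} — vault (Pursuer) has vault→roof; dock (Evader): all of {kitchen, garage, archive, roof} already in.
A2 = all vertices. Fixed point.
vault enters the attractor at level 2, so Pursuer can force the target in 2 moves from there.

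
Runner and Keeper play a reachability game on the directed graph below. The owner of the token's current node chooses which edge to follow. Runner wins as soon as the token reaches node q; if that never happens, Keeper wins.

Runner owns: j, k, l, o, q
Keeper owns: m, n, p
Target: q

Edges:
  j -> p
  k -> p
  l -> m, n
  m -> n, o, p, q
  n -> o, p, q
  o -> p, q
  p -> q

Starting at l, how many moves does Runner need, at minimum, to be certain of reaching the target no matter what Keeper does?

A0 = {q}
A1: add {o, p} — o (Runner) has o→q; p (Keeper): all of {q} already in.
A2: add {j, k, n} — j (Runner) has j→p; k (Runner) has k→p; n (Keeper): all of {o, p, q} already in.
A3: add {l, m} — l (Runner) has l→n; m (Keeper): all of {n, o, p, q} already in.
A3 = all vertices. Fixed point.
l enters the attractor at level 3, so Runner can force the target in 3 moves from there.

3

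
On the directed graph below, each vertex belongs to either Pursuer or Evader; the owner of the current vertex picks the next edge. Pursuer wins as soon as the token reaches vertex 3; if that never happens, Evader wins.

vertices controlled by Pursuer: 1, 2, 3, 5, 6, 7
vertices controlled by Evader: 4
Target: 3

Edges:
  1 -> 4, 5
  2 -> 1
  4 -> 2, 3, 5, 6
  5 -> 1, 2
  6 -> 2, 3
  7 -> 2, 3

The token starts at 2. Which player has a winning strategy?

Evader

A0 = {3}
A1: add {6, 7} — 6 (Pursuer) has 6→3; 7 (Pursuer) has 7→3.
A2 = A1; e.g. 1 (Pursuer) has no edge into A1. Fixed point.
2 never enters the attractor, so Evader can avoid the target forever.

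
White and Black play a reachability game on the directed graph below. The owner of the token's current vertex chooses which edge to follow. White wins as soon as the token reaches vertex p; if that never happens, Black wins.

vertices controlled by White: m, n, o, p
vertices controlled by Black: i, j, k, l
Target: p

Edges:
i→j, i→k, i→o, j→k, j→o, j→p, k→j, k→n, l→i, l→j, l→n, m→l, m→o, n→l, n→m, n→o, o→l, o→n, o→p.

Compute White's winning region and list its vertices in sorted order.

A0 = {p}
A1: add {o} — o (White) has o→p.
A2: add {m, n} — m (White) has m→o; n (White) has n→o.
A3 = A2; e.g. i (Black) can still go to j. Fixed point.
White's winning region = {m, n, o, p}.

m, n, o, p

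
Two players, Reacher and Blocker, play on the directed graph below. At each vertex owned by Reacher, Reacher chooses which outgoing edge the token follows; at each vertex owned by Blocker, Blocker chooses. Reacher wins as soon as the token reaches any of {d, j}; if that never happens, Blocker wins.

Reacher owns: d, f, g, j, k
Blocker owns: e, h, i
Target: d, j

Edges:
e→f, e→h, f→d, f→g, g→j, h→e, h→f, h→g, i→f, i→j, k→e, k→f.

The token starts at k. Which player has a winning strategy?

Reacher

A0 = {d, j}
A1: add {f, g} — f (Reacher) has f→d; g (Reacher) has g→j.
A2: add {i, k} — i (Blocker): all of {f, j} already in; k (Reacher) has k→f.
A3 = A2; e.g. e (Blocker) can still go to h. Fixed point.
k ∈ A2, so Reacher can force the target.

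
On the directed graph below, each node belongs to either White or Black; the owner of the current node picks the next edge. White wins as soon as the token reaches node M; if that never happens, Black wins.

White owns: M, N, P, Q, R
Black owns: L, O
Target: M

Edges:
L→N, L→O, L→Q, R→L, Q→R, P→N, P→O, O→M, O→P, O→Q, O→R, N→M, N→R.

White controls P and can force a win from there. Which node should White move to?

N

A0 = {M}
A1: add {N} — N (White) has N→M.
A2: add {P} — P (White) has P→N.
A3 = A2; e.g. L (Black) can still go to O. Fixed point.
From P, successor N is in the attractor (rank 1); the other successor O is not.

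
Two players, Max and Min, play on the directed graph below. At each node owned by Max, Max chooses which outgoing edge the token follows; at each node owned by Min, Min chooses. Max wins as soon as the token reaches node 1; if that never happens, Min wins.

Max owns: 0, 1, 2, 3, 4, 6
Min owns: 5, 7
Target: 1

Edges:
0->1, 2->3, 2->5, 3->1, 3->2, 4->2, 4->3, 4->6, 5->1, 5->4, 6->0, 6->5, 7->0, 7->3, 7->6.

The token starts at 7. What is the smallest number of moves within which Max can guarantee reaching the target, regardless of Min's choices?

A0 = {1}
A1: add {0, 3} — 0 (Max) has 0→1; 3 (Max) has 3→1.
A2: add {2, 4, 6} — 2 (Max) has 2→3; 4 (Max) has 4→3; 6 (Max) has 6→0.
A3: add {5, 7} — 5 (Min): all of {1, 4} already in; 7 (Min): all of {0, 3, 6} already in.
A3 = all vertices. Fixed point.
7 enters the attractor at level 3, so Max can force the target in 3 moves from there.

3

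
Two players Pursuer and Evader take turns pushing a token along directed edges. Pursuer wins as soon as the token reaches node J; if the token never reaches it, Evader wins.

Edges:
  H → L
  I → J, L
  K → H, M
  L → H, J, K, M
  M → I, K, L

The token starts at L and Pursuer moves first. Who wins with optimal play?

Pursuer

Track states (vertex, player-to-move).
A0 = {(J,Pursuer), (J,Evader)}
A1: add {(I,Pursuer), (L,Pursuer)}.
(L,Pursuer) ∈ A1 ⇒ Pursuer forces the target.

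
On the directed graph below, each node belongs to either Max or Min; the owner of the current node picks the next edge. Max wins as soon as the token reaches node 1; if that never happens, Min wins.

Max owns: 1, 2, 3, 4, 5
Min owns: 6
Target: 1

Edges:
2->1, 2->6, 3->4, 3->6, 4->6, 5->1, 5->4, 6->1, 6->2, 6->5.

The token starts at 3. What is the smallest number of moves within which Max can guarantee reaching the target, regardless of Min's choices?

3

A0 = {1}
A1: add {2, 5} — 2 (Max) has 2→1; 5 (Max) has 5→1.
A2: add {6} — 6 (Min): all of {1, 2, 5} already in.
A3: add {3, 4} — 3 (Max) has 3→6; 4 (Max) has 4→6.
A3 = all vertices. Fixed point.
3 enters the attractor at level 3, so Max can force the target in 3 moves from there.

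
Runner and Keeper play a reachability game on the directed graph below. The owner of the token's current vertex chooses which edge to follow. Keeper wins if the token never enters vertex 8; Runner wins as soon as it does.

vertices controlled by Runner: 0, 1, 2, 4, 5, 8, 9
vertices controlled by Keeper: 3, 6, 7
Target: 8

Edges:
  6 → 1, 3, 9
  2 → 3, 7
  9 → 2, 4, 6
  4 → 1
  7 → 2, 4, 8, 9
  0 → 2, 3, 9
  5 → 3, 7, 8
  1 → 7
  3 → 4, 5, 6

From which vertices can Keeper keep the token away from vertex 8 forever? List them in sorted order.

0, 1, 2, 3, 4, 6, 7, 9

A0 = {8}
A1: add {5} — 5 (Runner) has 5→8.
A2 = A1; e.g. 0 (Runner) has no edge into A1. Fixed point.
Runner's attractor = {5, 8}; Keeper avoids the target exactly from the complement.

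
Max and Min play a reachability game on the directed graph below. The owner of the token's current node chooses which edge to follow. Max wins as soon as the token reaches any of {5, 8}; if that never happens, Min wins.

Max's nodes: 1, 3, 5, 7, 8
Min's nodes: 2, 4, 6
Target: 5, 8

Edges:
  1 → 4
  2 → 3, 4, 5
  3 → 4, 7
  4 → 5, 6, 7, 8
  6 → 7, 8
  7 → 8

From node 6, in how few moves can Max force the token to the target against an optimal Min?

2

A0 = {5, 8}
A1: add {7} — 7 (Max) has 7→8.
A2: add {3, 6} — 3 (Max) has 3→7; 6 (Min): all of {7, 8} already in.
6 enters the attractor at level 2, so Max can force the target in 2 moves from there.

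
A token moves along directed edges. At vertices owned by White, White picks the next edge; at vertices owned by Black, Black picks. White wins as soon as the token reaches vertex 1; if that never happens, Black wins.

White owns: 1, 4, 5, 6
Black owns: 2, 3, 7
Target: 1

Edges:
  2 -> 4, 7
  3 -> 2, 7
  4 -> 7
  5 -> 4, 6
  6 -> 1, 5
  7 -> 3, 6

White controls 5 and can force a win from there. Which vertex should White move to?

6

A0 = {1}
A1: add {6} — 6 (White) has 6→1.
A2: add {5} — 5 (White) has 5→6.
A3 = A2; e.g. 2 (Black) can still go to 4. Fixed point.
From 5, successor 6 is in the attractor (rank 1); the other successor 4 is not.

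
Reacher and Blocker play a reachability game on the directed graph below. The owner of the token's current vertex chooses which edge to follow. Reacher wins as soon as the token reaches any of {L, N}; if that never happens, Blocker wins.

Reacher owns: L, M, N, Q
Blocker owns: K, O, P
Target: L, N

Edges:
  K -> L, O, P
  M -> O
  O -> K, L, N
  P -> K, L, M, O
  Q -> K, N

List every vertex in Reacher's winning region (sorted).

L, N, Q

A0 = {L, N}
A1: add {Q} — Q (Reacher) has Q→N.
A2 = A1; e.g. K (Blocker) can still go to O. Fixed point.
Reacher's winning region = {L, N, Q}.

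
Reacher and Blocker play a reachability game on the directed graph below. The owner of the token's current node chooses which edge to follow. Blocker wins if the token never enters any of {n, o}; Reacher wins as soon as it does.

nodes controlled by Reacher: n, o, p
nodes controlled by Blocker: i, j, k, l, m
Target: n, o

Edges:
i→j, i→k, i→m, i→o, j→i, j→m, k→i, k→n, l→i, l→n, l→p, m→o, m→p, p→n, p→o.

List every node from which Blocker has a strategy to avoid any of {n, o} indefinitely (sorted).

A0 = {n, o}
A1: add {p} — p (Reacher) has p→n.
A2: add {m} — m (Blocker): all of {o, p} already in.
A3 = A2; e.g. i (Blocker) can still go to j. Fixed point.
Reacher's attractor = {m, n, o, p}; Blocker avoids the target exactly from the complement.

i, j, k, l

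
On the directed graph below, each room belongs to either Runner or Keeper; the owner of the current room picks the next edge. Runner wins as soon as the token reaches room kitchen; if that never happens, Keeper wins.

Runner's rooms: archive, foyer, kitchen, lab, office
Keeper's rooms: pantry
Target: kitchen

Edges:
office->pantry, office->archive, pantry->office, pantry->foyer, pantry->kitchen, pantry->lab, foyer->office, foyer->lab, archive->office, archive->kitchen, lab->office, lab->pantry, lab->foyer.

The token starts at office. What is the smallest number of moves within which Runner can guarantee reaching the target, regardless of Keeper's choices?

A0 = {kitchen}
A1: add {archive} — archive (Runner) has archive→kitchen.
A2: add {office} — office (Runner) has office→archive.
office enters the attractor at level 2, so Runner can force the target in 2 moves from there.

2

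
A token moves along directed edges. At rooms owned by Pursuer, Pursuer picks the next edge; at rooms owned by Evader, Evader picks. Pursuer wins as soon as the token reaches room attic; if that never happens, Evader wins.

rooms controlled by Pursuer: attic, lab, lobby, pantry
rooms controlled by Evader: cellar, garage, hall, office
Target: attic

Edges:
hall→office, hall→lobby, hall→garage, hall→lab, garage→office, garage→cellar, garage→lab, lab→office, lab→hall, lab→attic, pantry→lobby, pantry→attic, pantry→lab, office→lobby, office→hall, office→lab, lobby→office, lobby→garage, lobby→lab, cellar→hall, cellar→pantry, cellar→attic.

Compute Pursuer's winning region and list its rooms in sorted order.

A0 = {attic}
A1: add {lab, pantry} — pantry (Pursuer) has pantry→attic; lab (Pursuer) has lab→attic.
A2: add {lobby} — lobby (Pursuer) has lobby→lab.
A3 = A2; e.g. office (Evader) can still go to hall. Fixed point.
Pursuer's winning region = {attic, lab, lobby, pantry}.

attic, lab, lobby, pantry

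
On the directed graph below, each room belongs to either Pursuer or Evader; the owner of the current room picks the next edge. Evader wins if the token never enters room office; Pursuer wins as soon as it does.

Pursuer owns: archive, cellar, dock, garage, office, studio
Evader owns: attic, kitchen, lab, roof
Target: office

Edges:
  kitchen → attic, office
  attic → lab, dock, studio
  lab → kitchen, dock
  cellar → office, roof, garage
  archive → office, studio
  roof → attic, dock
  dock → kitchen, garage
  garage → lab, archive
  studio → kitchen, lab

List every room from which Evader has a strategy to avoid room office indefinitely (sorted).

attic, kitchen, lab, roof, studio

A0 = {office}
A1: add {archive, cellar} — cellar (Pursuer) has cellar→office; archive (Pursuer) has archive→office.
A2: add {garage} — garage (Pursuer) has garage→archive.
A3: add {dock} — dock (Pursuer) has dock→garage.
A4 = A3; e.g. kitchen (Evader) can still go to attic. Fixed point.
Pursuer's attractor = {archive, cellar, dock, garage, office}; Evader avoids the target exactly from the complement.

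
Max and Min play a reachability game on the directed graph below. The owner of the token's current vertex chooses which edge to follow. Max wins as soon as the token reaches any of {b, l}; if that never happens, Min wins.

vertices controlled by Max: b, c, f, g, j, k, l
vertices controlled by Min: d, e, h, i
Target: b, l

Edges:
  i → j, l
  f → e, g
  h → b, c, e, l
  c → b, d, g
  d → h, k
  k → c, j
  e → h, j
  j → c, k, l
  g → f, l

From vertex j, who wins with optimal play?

Max

A0 = {b, l}
A1: add {c, g, j} — c (Max) has c→b; g (Max) has g→l; j (Max) has j→l.
j ∈ A1, so Max can force the target.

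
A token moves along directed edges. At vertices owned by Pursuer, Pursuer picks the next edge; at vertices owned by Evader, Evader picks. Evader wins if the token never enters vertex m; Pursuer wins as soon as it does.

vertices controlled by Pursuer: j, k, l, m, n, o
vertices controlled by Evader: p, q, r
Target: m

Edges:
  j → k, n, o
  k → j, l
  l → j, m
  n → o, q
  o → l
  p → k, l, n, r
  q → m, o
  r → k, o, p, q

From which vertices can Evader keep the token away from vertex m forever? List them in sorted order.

A0 = {m}
A1: add {l} — l (Pursuer) has l→m.
A2: add {k, o} — k (Pursuer) has k→l; o (Pursuer) has o→l.
A3: add {j, n, q} — j (Pursuer) has j→k; n (Pursuer) has n→o; q (Evader): all of {m, o} already in.
A4 = A3; e.g. p (Evader) can still go to r. Fixed point.
Pursuer's attractor = {j, k, l, m, n, o, q}; Evader avoids the target exactly from the complement.

p, r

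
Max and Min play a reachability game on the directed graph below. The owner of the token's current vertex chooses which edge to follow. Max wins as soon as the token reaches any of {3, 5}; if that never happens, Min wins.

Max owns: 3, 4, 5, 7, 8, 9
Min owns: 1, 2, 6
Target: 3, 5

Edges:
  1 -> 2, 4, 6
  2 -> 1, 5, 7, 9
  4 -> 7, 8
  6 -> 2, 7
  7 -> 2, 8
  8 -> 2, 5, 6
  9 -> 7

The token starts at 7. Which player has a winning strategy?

A0 = {3, 5}
A1: add {8} — 8 (Max) has 8→5.
A2: add {4, 7} — 4 (Max) has 4→8; 7 (Max) has 7→8.
7 ∈ A2, so Max can force the target.

Max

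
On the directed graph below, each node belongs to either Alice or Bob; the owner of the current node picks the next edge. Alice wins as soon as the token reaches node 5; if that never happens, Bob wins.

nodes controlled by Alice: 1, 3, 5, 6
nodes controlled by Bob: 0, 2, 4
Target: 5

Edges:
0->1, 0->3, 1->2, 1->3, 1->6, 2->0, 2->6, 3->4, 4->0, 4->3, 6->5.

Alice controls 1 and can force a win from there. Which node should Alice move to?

A0 = {5}
A1: add {6} — 6 (Alice) has 6→5.
A2: add {1} — 1 (Alice) has 1→6.
A3 = A2; e.g. 0 (Bob) can still go to 3. Fixed point.
From 1, successor 6 is in the attractor (rank 1); the other successors 2, 3 are not.

6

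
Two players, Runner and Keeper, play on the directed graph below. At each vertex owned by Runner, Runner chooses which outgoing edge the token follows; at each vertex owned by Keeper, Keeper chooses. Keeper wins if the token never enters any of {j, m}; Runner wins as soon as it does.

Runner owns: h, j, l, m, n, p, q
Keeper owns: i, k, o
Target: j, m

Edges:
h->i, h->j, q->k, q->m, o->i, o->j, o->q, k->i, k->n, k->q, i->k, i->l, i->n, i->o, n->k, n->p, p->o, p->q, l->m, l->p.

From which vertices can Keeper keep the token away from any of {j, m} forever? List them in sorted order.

i, k, o

A0 = {j, m}
A1: add {h, l, q} — h (Runner) has h→j; l (Runner) has l→m; q (Runner) has q→m.
A2: add {p} — p (Runner) has p→q.
A3: add {n} — n (Runner) has n→p.
A4 = A3; e.g. i (Keeper) can still go to k. Fixed point.
Runner's attractor = {h, j, l, m, n, p, q}; Keeper avoids the target exactly from the complement.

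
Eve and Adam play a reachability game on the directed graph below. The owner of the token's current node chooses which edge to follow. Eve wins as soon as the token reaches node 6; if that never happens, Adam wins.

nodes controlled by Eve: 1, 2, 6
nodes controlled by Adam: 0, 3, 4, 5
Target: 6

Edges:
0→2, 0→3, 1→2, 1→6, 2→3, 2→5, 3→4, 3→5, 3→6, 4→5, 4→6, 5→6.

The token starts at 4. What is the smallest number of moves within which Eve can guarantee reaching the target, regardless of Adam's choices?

2

A0 = {6}
A1: add {1, 5} — 1 (Eve) has 1→6; 5 (Adam): all of {6} already in.
A2: add {2, 4} — 2 (Eve) has 2→5; 4 (Adam): all of {5, 6} already in.
4 enters the attractor at level 2, so Eve can force the target in 2 moves from there.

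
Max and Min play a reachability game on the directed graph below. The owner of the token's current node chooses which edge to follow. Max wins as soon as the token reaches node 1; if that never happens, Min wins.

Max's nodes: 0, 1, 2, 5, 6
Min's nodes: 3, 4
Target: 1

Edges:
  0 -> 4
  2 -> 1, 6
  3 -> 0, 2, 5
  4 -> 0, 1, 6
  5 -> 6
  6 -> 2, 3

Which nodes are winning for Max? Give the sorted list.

1, 2, 5, 6

A0 = {1}
A1: add {2} — 2 (Max) has 2→1.
A2: add {6} — 6 (Max) has 6→2.
A3: add {5} — 5 (Max) has 5→6.
A4 = A3; e.g. 0 (Max) has no edge into A3. Fixed point.
Max's winning region = {1, 2, 5, 6}.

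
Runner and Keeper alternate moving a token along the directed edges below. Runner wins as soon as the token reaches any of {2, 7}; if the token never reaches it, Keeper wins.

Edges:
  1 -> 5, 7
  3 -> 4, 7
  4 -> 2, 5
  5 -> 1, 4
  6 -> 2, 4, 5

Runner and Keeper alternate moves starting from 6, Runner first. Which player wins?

Runner

Track states (vertex, player-to-move).
A0 = {(2,Runner), (2,Keeper), (7,Runner), (7,Keeper)}
A1: add {(1,Runner), (3,Runner), (4,Runner), (6,Runner)}.
(6,Runner) ∈ A1 ⇒ Runner forces the target.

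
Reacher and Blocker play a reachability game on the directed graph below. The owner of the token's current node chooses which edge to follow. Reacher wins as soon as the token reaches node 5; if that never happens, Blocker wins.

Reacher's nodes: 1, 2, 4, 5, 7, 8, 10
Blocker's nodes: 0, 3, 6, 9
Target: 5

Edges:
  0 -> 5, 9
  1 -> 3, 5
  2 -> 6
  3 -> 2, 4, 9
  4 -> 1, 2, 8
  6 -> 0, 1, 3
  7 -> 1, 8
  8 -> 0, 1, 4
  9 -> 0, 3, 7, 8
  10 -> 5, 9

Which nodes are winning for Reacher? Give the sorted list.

A0 = {5}
A1: add {1, 10} — 1 (Reacher) has 1→5; 10 (Reacher) has 10→5.
A2: add {4, 7, 8} — 4 (Reacher) has 4→1; 7 (Reacher) has 7→1; 8 (Reacher) has 8→1.
A3 = A2; e.g. 0 (Blocker) can still go to 9. Fixed point.
Reacher's winning region = {1, 4, 5, 7, 8, 10}.

1, 4, 5, 7, 8, 10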